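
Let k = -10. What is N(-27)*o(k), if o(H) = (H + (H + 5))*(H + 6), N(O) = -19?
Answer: -1140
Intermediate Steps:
o(H) = (5 + 2*H)*(6 + H) (o(H) = (H + (5 + H))*(6 + H) = (5 + 2*H)*(6 + H))
N(-27)*o(k) = -19*(30 + 2*(-10)**2 + 17*(-10)) = -19*(30 + 2*100 - 170) = -19*(30 + 200 - 170) = -19*60 = -1140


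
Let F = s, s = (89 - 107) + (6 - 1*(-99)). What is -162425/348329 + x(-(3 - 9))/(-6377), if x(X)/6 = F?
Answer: -1217611963/2221294033 ≈ -0.54815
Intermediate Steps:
s = 87 (s = -18 + (6 + 99) = -18 + 105 = 87)
F = 87
x(X) = 522 (x(X) = 6*87 = 522)
-162425/348329 + x(-(3 - 9))/(-6377) = -162425/348329 + 522/(-6377) = -162425*1/348329 + 522*(-1/6377) = -162425/348329 - 522/6377 = -1217611963/2221294033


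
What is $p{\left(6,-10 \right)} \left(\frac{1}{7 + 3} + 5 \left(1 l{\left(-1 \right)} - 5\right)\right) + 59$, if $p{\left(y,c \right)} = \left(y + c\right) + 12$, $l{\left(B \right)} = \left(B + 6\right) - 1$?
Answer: $\frac{99}{5} \approx 19.8$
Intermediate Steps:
$l{\left(B \right)} = 5 + B$ ($l{\left(B \right)} = \left(6 + B\right) - 1 = 5 + B$)
$p{\left(y,c \right)} = 12 + c + y$ ($p{\left(y,c \right)} = \left(c + y\right) + 12 = 12 + c + y$)
$p{\left(6,-10 \right)} \left(\frac{1}{7 + 3} + 5 \left(1 l{\left(-1 \right)} - 5\right)\right) + 59 = \left(12 - 10 + 6\right) \left(\frac{1}{7 + 3} + 5 \left(1 \left(5 - 1\right) - 5\right)\right) + 59 = 8 \left(\frac{1}{10} + 5 \left(1 \cdot 4 - 5\right)\right) + 59 = 8 \left(\frac{1}{10} + 5 \left(4 - 5\right)\right) + 59 = 8 \left(\frac{1}{10} + 5 \left(-1\right)\right) + 59 = 8 \left(\frac{1}{10} - 5\right) + 59 = 8 \left(- \frac{49}{10}\right) + 59 = - \frac{196}{5} + 59 = \frac{99}{5}$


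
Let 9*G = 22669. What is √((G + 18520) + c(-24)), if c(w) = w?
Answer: √189133/3 ≈ 144.96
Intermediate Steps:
G = 22669/9 (G = (⅑)*22669 = 22669/9 ≈ 2518.8)
√((G + 18520) + c(-24)) = √((22669/9 + 18520) - 24) = √(189349/9 - 24) = √(189133/9) = √189133/3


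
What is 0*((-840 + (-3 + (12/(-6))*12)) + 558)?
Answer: 0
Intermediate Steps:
0*((-840 + (-3 + (12/(-6))*12)) + 558) = 0*((-840 + (-3 + (12*(-⅙))*12)) + 558) = 0*((-840 + (-3 - 2*12)) + 558) = 0*((-840 + (-3 - 24)) + 558) = 0*((-840 - 27) + 558) = 0*(-867 + 558) = 0*(-309) = 0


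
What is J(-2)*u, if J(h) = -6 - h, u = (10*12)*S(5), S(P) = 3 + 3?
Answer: -2880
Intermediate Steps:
S(P) = 6
u = 720 (u = (10*12)*6 = 120*6 = 720)
J(-2)*u = (-6 - 1*(-2))*720 = (-6 + 2)*720 = -4*720 = -2880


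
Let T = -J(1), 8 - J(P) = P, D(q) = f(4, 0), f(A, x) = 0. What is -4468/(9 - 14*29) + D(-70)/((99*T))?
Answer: 4468/397 ≈ 11.254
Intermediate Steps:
D(q) = 0
J(P) = 8 - P
T = -7 (T = -(8 - 1*1) = -(8 - 1) = -1*7 = -7)
-4468/(9 - 14*29) + D(-70)/((99*T)) = -4468/(9 - 14*29) + 0/((99*(-7))) = -4468/(9 - 406) + 0/(-693) = -4468/(-397) + 0*(-1/693) = -4468*(-1/397) + 0 = 4468/397 + 0 = 4468/397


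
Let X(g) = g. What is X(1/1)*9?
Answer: 9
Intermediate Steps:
X(1/1)*9 = 9/1 = 1*9 = 9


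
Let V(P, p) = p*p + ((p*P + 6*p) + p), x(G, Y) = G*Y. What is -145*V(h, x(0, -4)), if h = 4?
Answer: 0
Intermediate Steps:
V(P, p) = p² + 7*p + P*p (V(P, p) = p² + ((P*p + 6*p) + p) = p² + ((6*p + P*p) + p) = p² + (7*p + P*p) = p² + 7*p + P*p)
-145*V(h, x(0, -4)) = -145*0*(-4)*(7 + 4 + 0*(-4)) = -0*(7 + 4 + 0) = -0*11 = -145*0 = 0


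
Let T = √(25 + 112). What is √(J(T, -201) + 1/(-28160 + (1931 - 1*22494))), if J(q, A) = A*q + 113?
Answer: √(268254123654 - 477160076529*√137)/48723 ≈ 47.325*I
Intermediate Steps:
T = √137 ≈ 11.705
J(q, A) = 113 + A*q
√(J(T, -201) + 1/(-28160 + (1931 - 1*22494))) = √((113 - 201*√137) + 1/(-28160 + (1931 - 1*22494))) = √((113 - 201*√137) + 1/(-28160 + (1931 - 22494))) = √((113 - 201*√137) + 1/(-28160 - 20563)) = √((113 - 201*√137) + 1/(-48723)) = √((113 - 201*√137) - 1/48723) = √(5505698/48723 - 201*√137)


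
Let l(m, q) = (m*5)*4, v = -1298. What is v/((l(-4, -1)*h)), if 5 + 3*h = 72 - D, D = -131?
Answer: 59/240 ≈ 0.24583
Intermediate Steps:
l(m, q) = 20*m (l(m, q) = (5*m)*4 = 20*m)
h = 66 (h = -5/3 + (72 - 1*(-131))/3 = -5/3 + (72 + 131)/3 = -5/3 + (⅓)*203 = -5/3 + 203/3 = 66)
v/((l(-4, -1)*h)) = -1298/((20*(-4))*66) = -1298/((-80*66)) = -1298/(-5280) = -1298*(-1/5280) = 59/240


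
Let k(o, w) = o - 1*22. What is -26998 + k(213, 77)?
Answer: -26807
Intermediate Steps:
k(o, w) = -22 + o (k(o, w) = o - 22 = -22 + o)
-26998 + k(213, 77) = -26998 + (-22 + 213) = -26998 + 191 = -26807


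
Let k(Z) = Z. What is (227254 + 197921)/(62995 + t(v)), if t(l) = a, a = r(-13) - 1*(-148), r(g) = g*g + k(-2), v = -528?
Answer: 85035/12662 ≈ 6.7158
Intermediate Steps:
r(g) = -2 + g**2 (r(g) = g*g - 2 = g**2 - 2 = -2 + g**2)
a = 315 (a = (-2 + (-13)**2) - 1*(-148) = (-2 + 169) + 148 = 167 + 148 = 315)
t(l) = 315
(227254 + 197921)/(62995 + t(v)) = (227254 + 197921)/(62995 + 315) = 425175/63310 = 425175*(1/63310) = 85035/12662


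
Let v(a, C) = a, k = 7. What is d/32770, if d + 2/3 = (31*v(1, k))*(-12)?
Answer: -559/49155 ≈ -0.011372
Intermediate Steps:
d = -1118/3 (d = -⅔ + (31*1)*(-12) = -⅔ + 31*(-12) = -⅔ - 372 = -1118/3 ≈ -372.67)
d/32770 = -1118/3/32770 = -1118/3*1/32770 = -559/49155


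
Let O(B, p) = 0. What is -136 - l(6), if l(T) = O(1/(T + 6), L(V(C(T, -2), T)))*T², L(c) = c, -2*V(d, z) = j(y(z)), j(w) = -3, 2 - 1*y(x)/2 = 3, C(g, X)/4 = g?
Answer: -136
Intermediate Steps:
C(g, X) = 4*g
y(x) = -2 (y(x) = 4 - 2*3 = 4 - 6 = -2)
V(d, z) = 3/2 (V(d, z) = -½*(-3) = 3/2)
l(T) = 0 (l(T) = 0*T² = 0)
-136 - l(6) = -136 - 1*0 = -136 + 0 = -136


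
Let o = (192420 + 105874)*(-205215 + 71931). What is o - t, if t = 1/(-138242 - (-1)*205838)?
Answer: -2687469431459617/67596 ≈ -3.9758e+10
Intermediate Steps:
o = -39757817496 (o = 298294*(-133284) = -39757817496)
t = 1/67596 (t = 1/(-138242 - 1*(-205838)) = 1/(-138242 + 205838) = 1/67596 ≈ 1.4794e-5)
o - t = -39757817496 - 1*1/67596 = -39757817496 - 1/67596 = -2687469431459617/67596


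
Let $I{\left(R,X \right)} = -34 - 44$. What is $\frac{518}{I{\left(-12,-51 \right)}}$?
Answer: $- \frac{259}{39} \approx -6.641$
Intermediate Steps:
$I{\left(R,X \right)} = -78$ ($I{\left(R,X \right)} = -34 - 44 = -78$)
$\frac{518}{I{\left(-12,-51 \right)}} = \frac{518}{-78} = 518 \left(- \frac{1}{78}\right) = - \frac{259}{39}$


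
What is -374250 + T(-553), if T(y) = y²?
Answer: -68441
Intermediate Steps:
-374250 + T(-553) = -374250 + (-553)² = -374250 + 305809 = -68441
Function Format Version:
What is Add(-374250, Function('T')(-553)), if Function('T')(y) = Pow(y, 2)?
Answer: -68441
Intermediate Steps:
Add(-374250, Function('T')(-553)) = Add(-374250, Pow(-553, 2)) = Add(-374250, 305809) = -68441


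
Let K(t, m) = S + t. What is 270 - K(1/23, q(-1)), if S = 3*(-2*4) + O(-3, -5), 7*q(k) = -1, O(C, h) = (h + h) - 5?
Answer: 7106/23 ≈ 308.96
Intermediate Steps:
O(C, h) = -5 + 2*h (O(C, h) = 2*h - 5 = -5 + 2*h)
q(k) = -1/7 (q(k) = (1/7)*(-1) = -1/7)
S = -39 (S = 3*(-2*4) + (-5 + 2*(-5)) = 3*(-8) + (-5 - 10) = -24 - 15 = -39)
K(t, m) = -39 + t
270 - K(1/23, q(-1)) = 270 - (-39 + 1/23) = 270 - 1*(-896/23) = 270 + 896/23 = 7106/23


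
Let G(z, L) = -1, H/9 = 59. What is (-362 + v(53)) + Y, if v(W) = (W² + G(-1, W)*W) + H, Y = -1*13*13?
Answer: 2756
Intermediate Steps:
H = 531 (H = 9*59 = 531)
Y = -169 (Y = -13*13 = -169)
v(W) = 531 + W² - W (v(W) = (W² - W) + 531 = 531 + W² - W)
(-362 + v(53)) + Y = (-362 + (531 + 53² - 1*53)) - 169 = (-362 + (531 + 2809 - 53)) - 169 = (-362 + 3287) - 169 = 2925 - 169 = 2756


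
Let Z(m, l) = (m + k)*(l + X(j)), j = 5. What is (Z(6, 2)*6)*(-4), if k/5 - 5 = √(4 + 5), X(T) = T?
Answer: -7728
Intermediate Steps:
k = 40 (k = 25 + 5*√(4 + 5) = 25 + 5*√9 = 25 + 5*3 = 25 + 15 = 40)
Z(m, l) = (5 + l)*(40 + m) (Z(m, l) = (m + 40)*(l + 5) = (40 + m)*(5 + l) = (5 + l)*(40 + m))
(Z(6, 2)*6)*(-4) = ((200 + 5*6 + 40*2 + 2*6)*6)*(-4) = ((200 + 30 + 80 + 12)*6)*(-4) = (322*6)*(-4) = 1932*(-4) = -7728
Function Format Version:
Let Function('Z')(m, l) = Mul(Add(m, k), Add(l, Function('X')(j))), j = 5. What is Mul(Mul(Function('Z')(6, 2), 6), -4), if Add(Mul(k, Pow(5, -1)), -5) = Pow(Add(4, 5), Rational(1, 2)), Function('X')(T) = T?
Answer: -7728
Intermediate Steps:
k = 40 (k = Add(25, Mul(5, Pow(Add(4, 5), Rational(1, 2)))) = Add(25, Mul(5, Pow(9, Rational(1, 2)))) = Add(25, Mul(5, 3)) = Add(25, 15) = 40)
Function('Z')(m, l) = Mul(Add(5, l), Add(40, m)) (Function('Z')(m, l) = Mul(Add(m, 40), Add(l, 5)) = Mul(Add(40, m), Add(5, l)) = Mul(Add(5, l), Add(40, m)))
Mul(Mul(Function('Z')(6, 2), 6), -4) = Mul(Mul(Add(200, Mul(5, 6), Mul(40, 2), Mul(2, 6)), 6), -4) = Mul(Mul(Add(200, 30, 80, 12), 6), -4) = Mul(Mul(322, 6), -4) = Mul(1932, -4) = -7728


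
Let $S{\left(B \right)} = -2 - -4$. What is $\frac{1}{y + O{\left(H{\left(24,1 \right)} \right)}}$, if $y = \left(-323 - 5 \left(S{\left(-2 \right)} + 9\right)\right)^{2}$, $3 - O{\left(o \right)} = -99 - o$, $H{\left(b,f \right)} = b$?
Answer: $\frac{1}{143010} \approx 6.9925 \cdot 10^{-6}$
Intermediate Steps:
$O{\left(o \right)} = 102 + o$ ($O{\left(o \right)} = 3 - \left(-99 - o\right) = 3 + \left(99 + o\right) = 102 + o$)
$S{\left(B \right)} = 2$ ($S{\left(B \right)} = -2 + 4 = 2$)
$y = 142884$ ($y = \left(-323 - 5 \left(2 + 9\right)\right)^{2} = \left(-323 - 55\right)^{2} = \left(-378\right)^{2} = 142884$)
$\frac{1}{y + O{\left(H{\left(24,1 \right)} \right)}} = \frac{1}{142884 + \left(102 + 24\right)} = \frac{1}{142884 + 126} = \frac{1}{143010}$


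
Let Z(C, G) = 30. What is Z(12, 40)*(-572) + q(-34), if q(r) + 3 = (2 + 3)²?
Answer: -17138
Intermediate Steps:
q(r) = 22 (q(r) = -3 + (2 + 3)² = -3 + 5² = -3 + 25 = 22)
Z(12, 40)*(-572) + q(-34) = 30*(-572) + 22 = -17160 + 22 = -17138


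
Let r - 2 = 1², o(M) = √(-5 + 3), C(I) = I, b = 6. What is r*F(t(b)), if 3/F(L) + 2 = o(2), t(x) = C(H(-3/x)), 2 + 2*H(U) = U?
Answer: -3 - 3*I*√2/2 ≈ -3.0 - 2.1213*I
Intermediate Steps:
H(U) = -1 + U/2
t(x) = -1 - 3/(2*x) (t(x) = -1 + (-3/x)/2 = -1 - 3/(2*x))
o(M) = I*√2 (o(M) = √(-2) = I*√2)
F(L) = 3/(-2 + I*√2)
r = 3 (r = 2 + 1² = 2 + 1 = 3)
r*F(t(b)) = 3*(-1 - I*√2/2) = -3 - 3*I*√2/2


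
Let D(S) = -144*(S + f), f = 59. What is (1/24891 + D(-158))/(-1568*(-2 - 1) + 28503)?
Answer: 354846097/826555437 ≈ 0.42931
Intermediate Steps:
D(S) = -8496 - 144*S (D(S) = -144*(S + 59) = -144*(59 + S) = -8496 - 144*S)
(1/24891 + D(-158))/(-1568*(-2 - 1) + 28503) = (1/24891 + (-8496 - 144*(-158)))/(-1568*(-2 - 1) + 28503) = (1/24891 + (-8496 + 22752))/(-1568*(-3) + 28503) = (1/24891 + 14256)/(4704 + 28503) = (354846097/24891)/33207 = (354846097/24891)*(1/33207) = 354846097/826555437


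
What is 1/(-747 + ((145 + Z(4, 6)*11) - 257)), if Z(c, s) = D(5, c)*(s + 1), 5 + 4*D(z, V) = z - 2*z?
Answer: -2/2103 ≈ -0.00095102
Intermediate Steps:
D(z, V) = -5/4 - z/4 (D(z, V) = -5/4 + (z - 2*z)/4 = -5/4 + (-z)/4 = -5/4 - z/4)
Z(c, s) = -5/2 - 5*s/2 (Z(c, s) = (-5/4 - 1/4*5)*(s + 1) = (-5/4 - 5/4)*(1 + s) = -5*(1 + s)/2 = -5/2 - 5*s/2)
1/(-747 + ((145 + Z(4, 6)*11) - 257)) = 1/(-747 + ((145 + (-5/2 - 5/2*6)*11) - 257)) = 1/(-747 + ((145 + (-5/2 - 15)*11) - 257)) = 1/(-747 + ((145 - 35/2*11) - 257)) = 1/(-747 + ((145 - 385/2) - 257)) = 1/(-747 + (-95/2 - 257)) = 1/(-747 - 609/2) = 1/(-2103/2) = -2/2103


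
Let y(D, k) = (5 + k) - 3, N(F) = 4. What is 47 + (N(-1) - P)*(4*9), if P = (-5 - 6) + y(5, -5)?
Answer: 695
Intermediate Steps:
y(D, k) = 2 + k
P = -14 (P = (-5 - 6) + (2 - 5) = -11 - 3 = -14)
47 + (N(-1) - P)*(4*9) = 47 + (4 - 1*(-14))*(4*9) = 47 + (4 + 14)*36 = 47 + 18*36 = 47 + 648 = 695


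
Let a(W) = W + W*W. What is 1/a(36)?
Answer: 1/1332 ≈ 0.00075075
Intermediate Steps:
a(W) = W + W²
1/a(36) = 1/(36*(1 + 36)) = 1/(36*37) = 1/1332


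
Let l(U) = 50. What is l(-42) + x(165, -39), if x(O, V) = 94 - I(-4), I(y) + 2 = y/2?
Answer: 148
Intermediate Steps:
I(y) = -2 + y/2
x(O, V) = 98 (x(O, V) = 94 - (-2 + (1/2)*(-4)) = 94 - (-2 - 2) = 94 - 1*(-4) = 94 + 4 = 98)
l(-42) + x(165, -39) = 50 + 98 = 148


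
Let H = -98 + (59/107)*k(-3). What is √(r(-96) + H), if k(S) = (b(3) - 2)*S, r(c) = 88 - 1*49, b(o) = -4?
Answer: I*√561857/107 ≈ 7.0053*I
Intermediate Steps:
r(c) = 39 (r(c) = 88 - 49 = 39)
k(S) = -6*S (k(S) = (-4 - 2)*S = -6*S)
H = -9424/107 (H = -98 + (59/107)*(-6*(-3)) = -98 + (59*(1/107))*18 = -98 + (59/107)*18 = -98 + 1062/107 = -9424/107 ≈ -88.075)
√(r(-96) + H) = √(39 - 9424/107) = √(-5251/107) = I*√561857/107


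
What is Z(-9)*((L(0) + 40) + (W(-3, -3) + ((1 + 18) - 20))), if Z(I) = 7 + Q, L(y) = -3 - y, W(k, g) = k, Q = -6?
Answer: 33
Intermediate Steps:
Z(I) = 1 (Z(I) = 7 - 6 = 1)
Z(-9)*((L(0) + 40) + (W(-3, -3) + ((1 + 18) - 20))) = 1*(((-3 - 1*0) + 40) + (-3 + ((1 + 18) - 20))) = 1*(((-3 + 0) + 40) + (-3 + (19 - 20))) = 1*((-3 + 40) + (-3 - 1)) = 1*(37 - 4) = 1*33 = 33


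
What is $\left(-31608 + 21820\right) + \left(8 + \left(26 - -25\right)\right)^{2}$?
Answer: $-6307$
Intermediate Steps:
$\left(-31608 + 21820\right) + \left(8 + \left(26 - -25\right)\right)^{2} = -9788 + \left(8 + \left(26 + 25\right)\right)^{2} = -9788 + \left(8 + 51\right)^{2} = -9788 + 59^{2} = -9788 + 3481 = -6307$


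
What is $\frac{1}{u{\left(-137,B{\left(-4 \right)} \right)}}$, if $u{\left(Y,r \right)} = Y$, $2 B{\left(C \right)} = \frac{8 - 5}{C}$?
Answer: $- \frac{1}{137} \approx -0.0072993$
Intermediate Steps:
$B{\left(C \right)} = \frac{3}{2 C}$ ($B{\left(C \right)} = \frac{\left(8 - 5\right) \frac{1}{C}}{2} = \frac{3 \frac{1}{C}}{2} = \frac{3}{2 C}$)
$\frac{1}{u{\left(-137,B{\left(-4 \right)} \right)}} = \frac{1}{-137} = - \frac{1}{137}$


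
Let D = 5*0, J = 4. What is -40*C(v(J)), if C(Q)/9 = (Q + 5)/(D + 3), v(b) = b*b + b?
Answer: -3000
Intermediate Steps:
D = 0
v(b) = b + b² (v(b) = b² + b = b + b²)
C(Q) = 15 + 3*Q (C(Q) = 9*((Q + 5)/(0 + 3)) = 9*((5 + Q)/3) = 9*((5 + Q)*(⅓)) = 9*(5/3 + Q/3) = 15 + 3*Q)
-40*C(v(J)) = -40*(15 + 3*(4*(1 + 4))) = -40*(15 + 3*(4*5)) = -40*(15 + 3*20) = -40*(15 + 60) = -40*75 = -3000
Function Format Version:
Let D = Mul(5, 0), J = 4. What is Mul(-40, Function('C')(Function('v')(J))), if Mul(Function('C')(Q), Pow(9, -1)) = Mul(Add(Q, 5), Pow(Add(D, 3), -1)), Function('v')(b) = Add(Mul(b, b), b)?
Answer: -3000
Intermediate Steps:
D = 0
Function('v')(b) = Add(b, Pow(b, 2)) (Function('v')(b) = Add(Pow(b, 2), b) = Add(b, Pow(b, 2)))
Function('C')(Q) = Add(15, Mul(3, Q)) (Function('C')(Q) = Mul(9, Mul(Add(Q, 5), Pow(Add(0, 3), -1))) = Mul(9, Mul(Add(5, Q), Pow(3, -1))) = Mul(9, Mul(Add(5, Q), Rational(1, 3))) = Mul(9, Add(Rational(5, 3), Mul(Rational(1, 3), Q))) = Add(15, Mul(3, Q)))
Mul(-40, Function('C')(Function('v')(J))) = Mul(-40, Add(15, Mul(3, Mul(4, Add(1, 4))))) = Mul(-40, Add(15, Mul(3, Mul(4, 5)))) = Mul(-40, Add(15, Mul(3, 20))) = Mul(-40, Add(15, 60)) = Mul(-40, 75) = -3000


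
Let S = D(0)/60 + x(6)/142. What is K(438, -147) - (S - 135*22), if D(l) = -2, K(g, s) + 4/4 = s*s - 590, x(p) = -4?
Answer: 51094571/2130 ≈ 23988.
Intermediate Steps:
K(g, s) = -591 + s² (K(g, s) = -1 + (s*s - 590) = -1 + (s² - 590) = -1 + (-590 + s²) = -591 + s²)
S = -131/2130 (S = -2/60 - 4/142 = -2*1/60 - 4*1/142 = -1/30 - 2/71 = -131/2130 ≈ -0.061502)
K(438, -147) - (S - 135*22) = (-591 + (-147)²) - (-131/2130 - 135*22) = (-591 + 21609) - (-131/2130 - 2970) = 21018 - 1*(-6326231/2130) = 21018 + 6326231/2130 = 51094571/2130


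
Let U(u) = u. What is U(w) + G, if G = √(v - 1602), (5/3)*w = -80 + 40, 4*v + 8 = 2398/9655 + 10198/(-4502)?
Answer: -24 + I*√3031491807997558935/43466810 ≈ -24.0 + 40.056*I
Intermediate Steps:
v = -217700187/86933620 (v = -2 + (2398/9655 + 10198/(-4502))/4 = -2 + (2398*(1/9655) + 10198*(-1/4502))/4 = -2 + (2398/9655 - 5099/2251)/4 = -2 + (¼)*(-43832947/21733405) = -2 - 43832947/86933620 = -217700187/86933620 ≈ -2.5042)
w = -24 (w = 3*(-80 + 40)/5 = (⅗)*(-40) = -24)
G = I*√3031491807997558935/43466810 (G = √(-217700187/86933620 - 1602) = √(-139485359427/86933620) = I*√3031491807997558935/43466810 ≈ 40.056*I)
U(w) + G = -24 + I*√3031491807997558935/43466810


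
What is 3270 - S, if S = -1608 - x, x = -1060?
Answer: 3818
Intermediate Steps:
S = -548 (S = -1608 - 1*(-1060) = -1608 + 1060 = -548)
3270 - S = 3270 - 1*(-548) = 3270 + 548 = 3818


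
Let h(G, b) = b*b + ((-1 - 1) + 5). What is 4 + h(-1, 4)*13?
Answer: 251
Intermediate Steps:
h(G, b) = 3 + b² (h(G, b) = b² + (-2 + 5) = b² + 3 = 3 + b²)
4 + h(-1, 4)*13 = 4 + (3 + 4²)*13 = 4 + (3 + 16)*13 = 4 + 19*13 = 4 + 247 = 251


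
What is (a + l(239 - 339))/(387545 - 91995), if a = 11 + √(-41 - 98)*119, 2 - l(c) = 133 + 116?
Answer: -118/147775 + 119*I*√139/295550 ≈ -0.00079851 + 0.004747*I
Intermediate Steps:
l(c) = -247 (l(c) = 2 - (133 + 116) = 2 - 1*249 = 2 - 249 = -247)
a = 11 + 119*I*√139 (a = 11 + √(-139)*119 = 11 + (I*√139)*119 = 11 + 119*I*√139 ≈ 11.0 + 1403.0*I)
(a + l(239 - 339))/(387545 - 91995) = ((11 + 119*I*√139) - 247)/(387545 - 91995) = (-236 + 119*I*√139)/295550 = (-236 + 119*I*√139)*(1/295550) = -118/147775 + 119*I*√139/295550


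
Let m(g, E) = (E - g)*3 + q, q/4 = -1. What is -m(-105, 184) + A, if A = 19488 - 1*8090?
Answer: 10535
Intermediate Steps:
q = -4 (q = 4*(-1) = -4)
A = 11398 (A = 19488 - 8090 = 11398)
m(g, E) = -4 - 3*g + 3*E (m(g, E) = (E - g)*3 - 4 = (-3*g + 3*E) - 4 = -4 - 3*g + 3*E)
-m(-105, 184) + A = -(-4 - 3*(-105) + 3*184) + 11398 = -(-4 + 315 + 552) + 11398 = -1*863 + 11398 = -863 + 11398 = 10535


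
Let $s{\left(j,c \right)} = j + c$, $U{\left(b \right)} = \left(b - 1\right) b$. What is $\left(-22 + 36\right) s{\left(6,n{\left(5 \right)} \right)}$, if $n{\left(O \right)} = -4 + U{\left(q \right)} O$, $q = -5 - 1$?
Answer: $2968$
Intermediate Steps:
$q = -6$ ($q = -5 - 1 = -6$)
$U{\left(b \right)} = b \left(-1 + b\right)$ ($U{\left(b \right)} = \left(-1 + b\right) b = b \left(-1 + b\right)$)
$n{\left(O \right)} = -4 + 42 O$ ($n{\left(O \right)} = -4 + - 6 \left(-1 - 6\right) O = -4 + \left(-6\right) \left(-7\right) O = -4 + 42 O$)
$s{\left(j,c \right)} = c + j$
$\left(-22 + 36\right) s{\left(6,n{\left(5 \right)} \right)} = \left(-22 + 36\right) \left(\left(-4 + 42 \cdot 5\right) + 6\right) = 14 \left(\left(-4 + 210\right) + 6\right) = 14 \left(206 + 6\right) = 14 \cdot 212 = 2968$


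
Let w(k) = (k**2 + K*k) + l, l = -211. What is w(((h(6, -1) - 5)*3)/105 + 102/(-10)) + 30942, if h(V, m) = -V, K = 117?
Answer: 36273939/1225 ≈ 29611.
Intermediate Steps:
w(k) = -211 + k**2 + 117*k (w(k) = (k**2 + 117*k) - 211 = -211 + k**2 + 117*k)
w(((h(6, -1) - 5)*3)/105 + 102/(-10)) + 30942 = (-211 + (((-1*6 - 5)*3)/105 + 102/(-10))**2 + 117*(((-1*6 - 5)*3)/105 + 102/(-10))) + 30942 = (-211 + (((-6 - 5)*3)*(1/105) + 102*(-1/10))**2 + 117*(((-6 - 5)*3)*(1/105) + 102*(-1/10))) + 30942 = (-211 + (-11*3*(1/105) - 51/5)**2 + 117*(-11*3*(1/105) - 51/5)) + 30942 = (-211 + (-33*1/105 - 51/5)**2 + 117*(-33*1/105 - 51/5)) + 30942 = (-211 + (-11/35 - 51/5)**2 + 117*(-11/35 - 51/5)) + 30942 = (-211 + (-368/35)**2 + 117*(-368/35)) + 30942 = (-211 + 135424/1225 - 43056/35) + 30942 = -1630011/1225 + 30942 = 36273939/1225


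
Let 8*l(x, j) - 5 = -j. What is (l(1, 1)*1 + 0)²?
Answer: ¼ ≈ 0.25000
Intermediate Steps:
l(x, j) = 5/8 - j/8 (l(x, j) = 5/8 + (-j)/8 = 5/8 - j/8)
(l(1, 1)*1 + 0)² = ((5/8 - ⅛*1)*1 + 0)² = ((5/8 - ⅛)*1 + 0)² = ((½)*1 + 0)² = (½ + 0)² = (½)² = ¼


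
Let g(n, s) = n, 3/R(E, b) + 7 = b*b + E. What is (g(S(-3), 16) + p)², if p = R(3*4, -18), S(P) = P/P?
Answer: 110224/108241 ≈ 1.0183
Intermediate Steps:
R(E, b) = 3/(-7 + E + b²) (R(E, b) = 3/(-7 + (b*b + E)) = 3/(-7 + (b² + E)) = 3/(-7 + (E + b²)) = 3/(-7 + E + b²))
S(P) = 1
p = 3/329 (p = 3/(-7 + 3*4 + (-18)²) = 3/(-7 + 12 + 324) = 3/329 ≈ 0.0091185)
(g(S(-3), 16) + p)² = (1 + 3/329)² = (332/329)² = 110224/108241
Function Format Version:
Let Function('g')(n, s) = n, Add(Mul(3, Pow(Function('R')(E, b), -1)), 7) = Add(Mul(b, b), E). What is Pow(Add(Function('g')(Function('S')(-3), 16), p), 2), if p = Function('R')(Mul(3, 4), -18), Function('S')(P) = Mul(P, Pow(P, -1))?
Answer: Rational(110224, 108241) ≈ 1.0183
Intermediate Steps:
Function('R')(E, b) = Mul(3, Pow(Add(-7, E, Pow(b, 2)), -1)) (Function('R')(E, b) = Mul(3, Pow(Add(-7, Add(Mul(b, b), E)), -1)) = Mul(3, Pow(Add(-7, Add(Pow(b, 2), E)), -1)) = Mul(3, Pow(Add(-7, Add(E, Pow(b, 2))), -1)) = Mul(3, Pow(Add(-7, E, Pow(b, 2)), -1)))
Function('S')(P) = 1
p = Rational(3, 329) (p = Mul(3, Pow(Add(-7, Mul(3, 4), Pow(-18, 2)), -1)) = Mul(3, Pow(Add(-7, 12, 324), -1)) = Mul(3, Pow(329, -1)) = Mul(3, Rational(1, 329)) = Rational(3, 329) ≈ 0.0091185)
Pow(Add(Function('g')(Function('S')(-3), 16), p), 2) = Pow(Add(1, Rational(3, 329)), 2) = Pow(Rational(332, 329), 2) = Rational(110224, 108241)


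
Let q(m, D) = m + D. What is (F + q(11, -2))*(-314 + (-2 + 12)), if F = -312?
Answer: 92112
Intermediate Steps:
q(m, D) = D + m
(F + q(11, -2))*(-314 + (-2 + 12)) = (-312 + (-2 + 11))*(-314 + (-2 + 12)) = (-312 + 9)*(-314 + 10) = -303*(-304) = 92112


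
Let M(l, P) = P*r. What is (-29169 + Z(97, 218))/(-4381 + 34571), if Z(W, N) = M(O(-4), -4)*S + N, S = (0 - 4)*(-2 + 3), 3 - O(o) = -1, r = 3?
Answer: -28903/30190 ≈ -0.95737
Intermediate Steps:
O(o) = 4 (O(o) = 3 - 1*(-1) = 3 + 1 = 4)
S = -4 (S = -4*1 = -4)
M(l, P) = 3*P (M(l, P) = P*3 = 3*P)
Z(W, N) = 48 + N (Z(W, N) = (3*(-4))*(-4) + N = -12*(-4) + N = 48 + N)
(-29169 + Z(97, 218))/(-4381 + 34571) = (-29169 + (48 + 218))/(-4381 + 34571) = (-29169 + 266)/30190 = -28903*1/30190 = -28903/30190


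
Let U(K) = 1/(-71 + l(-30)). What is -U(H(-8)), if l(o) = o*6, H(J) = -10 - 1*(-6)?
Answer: 1/251 ≈ 0.0039841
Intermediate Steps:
H(J) = -4 (H(J) = -10 + 6 = -4)
l(o) = 6*o
U(K) = -1/251 (U(K) = 1/(-71 + 6*(-30)) = 1/(-71 - 180) = 1/(-251) = -1/251)
-U(H(-8)) = -1*(-1/251) = 1/251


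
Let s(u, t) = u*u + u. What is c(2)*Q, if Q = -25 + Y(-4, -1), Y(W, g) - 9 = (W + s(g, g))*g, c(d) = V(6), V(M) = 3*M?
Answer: -216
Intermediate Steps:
s(u, t) = u + u**2 (s(u, t) = u**2 + u = u + u**2)
c(d) = 18 (c(d) = 3*6 = 18)
Y(W, g) = 9 + g*(W + g*(1 + g)) (Y(W, g) = 9 + (W + g*(1 + g))*g = 9 + g*(W + g*(1 + g)))
Q = -12 (Q = -25 + (9 - 4*(-1) + (-1)**2*(1 - 1)) = -25 + (9 + 4 + 1*0) = -25 + (9 + 4 + 0) = -25 + 13 = -12)
c(2)*Q = 18*(-12) = -216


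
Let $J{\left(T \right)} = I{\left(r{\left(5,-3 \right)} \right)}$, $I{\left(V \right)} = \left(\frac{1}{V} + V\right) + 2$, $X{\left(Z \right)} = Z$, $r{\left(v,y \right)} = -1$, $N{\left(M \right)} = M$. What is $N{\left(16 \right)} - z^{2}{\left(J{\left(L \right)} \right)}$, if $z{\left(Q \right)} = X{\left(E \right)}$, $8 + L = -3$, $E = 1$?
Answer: $15$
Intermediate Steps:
$L = -11$ ($L = -8 - 3 = -11$)
$I{\left(V \right)} = 2 + V + \frac{1}{V}$ ($I{\left(V \right)} = \left(V + \frac{1}{V}\right) + 2 = 2 + V + \frac{1}{V}$)
$J{\left(T \right)} = 0$ ($J{\left(T \right)} = 2 - 1 + \frac{1}{-1} = 2 - 1 - 1 = 0$)
$z{\left(Q \right)} = 1$
$N{\left(16 \right)} - z^{2}{\left(J{\left(L \right)} \right)} = 16 - 1^{2} = 16 - 1 = 15$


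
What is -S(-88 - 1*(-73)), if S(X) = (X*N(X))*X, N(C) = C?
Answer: 3375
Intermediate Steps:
S(X) = X**3 (S(X) = (X*X)*X = X**2*X = X**3)
-S(-88 - 1*(-73)) = -(-88 - 1*(-73))**3 = -(-88 + 73)**3 = -1*(-15)**3 = -1*(-3375) = 3375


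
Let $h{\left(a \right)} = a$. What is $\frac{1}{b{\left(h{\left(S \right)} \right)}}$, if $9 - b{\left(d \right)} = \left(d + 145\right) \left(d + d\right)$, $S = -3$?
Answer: $\frac{1}{861} \approx 0.0011614$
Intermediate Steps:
$b{\left(d \right)} = 9 - 2 d \left(145 + d\right)$ ($b{\left(d \right)} = 9 - \left(d + 145\right) \left(d + d\right) = 9 - \left(145 + d\right) 2 d = 9 - 2 d \left(145 + d\right)$)
$\frac{1}{b{\left(h{\left(S \right)} \right)}} = \frac{1}{9 - -870 - 2 \left(-3\right)^{2}} = \frac{1}{9 + 870 - 18} = \frac{1}{861}$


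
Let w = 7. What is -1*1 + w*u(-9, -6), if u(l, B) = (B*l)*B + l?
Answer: -2332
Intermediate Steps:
u(l, B) = l + l*B**2 (u(l, B) = l*B**2 + l = l + l*B**2)
-1*1 + w*u(-9, -6) = -1*1 + 7*(-9*(1 + (-6)**2)) = -1 + 7*(-9*(1 + 36)) = -1 + 7*(-9*37) = -1 + 7*(-333) = -1 - 2331 = -2332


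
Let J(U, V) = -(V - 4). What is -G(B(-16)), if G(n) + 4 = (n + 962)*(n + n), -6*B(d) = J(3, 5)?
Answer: -5701/18 ≈ -316.72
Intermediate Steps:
J(U, V) = 4 - V (J(U, V) = -(-4 + V) = 4 - V)
B(d) = ⅙ (B(d) = -(4 - 1*5)/6 = -(4 - 5)/6 = -⅙*(-1) = ⅙)
G(n) = -4 + 2*n*(962 + n) (G(n) = -4 + (n + 962)*(n + n) = -4 + (962 + n)*(2*n) = -4 + 2*n*(962 + n))
-G(B(-16)) = -(-4 + 2*(⅙)² + 1924*(⅙)) = -(-4 + 2*(1/36) + 962/3) = -(-4 + 1/18 + 962/3) = -1*5701/18 = -5701/18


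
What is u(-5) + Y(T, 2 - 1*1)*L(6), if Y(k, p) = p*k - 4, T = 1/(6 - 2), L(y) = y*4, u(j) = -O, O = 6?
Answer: -96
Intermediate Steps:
u(j) = -6 (u(j) = -1*6 = -6)
L(y) = 4*y
T = 1/4 ≈ 0.25000
Y(k, p) = -4 + k*p (Y(k, p) = k*p - 4 = -4 + k*p)
u(-5) + Y(T, 2 - 1*1)*L(6) = -6 + (-4 + (2 - 1*1)/4)*(4*6) = -6 + (-4 + (2 - 1)/4)*24 = -6 + (-4 + (1/4)*1)*24 = -6 + (-4 + 1/4)*24 = -6 - 15/4*24 = -6 - 90 = -96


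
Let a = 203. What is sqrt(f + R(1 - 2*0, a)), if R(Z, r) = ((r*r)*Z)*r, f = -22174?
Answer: sqrt(8343253) ≈ 2888.5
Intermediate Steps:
R(Z, r) = Z*r**3 (R(Z, r) = (r**2*Z)*r = (Z*r**2)*r = Z*r**3)
sqrt(f + R(1 - 2*0, a)) = sqrt(-22174 + (1 - 2*0)*203**3) = sqrt(-22174 + (1 + 0)*8365427) = sqrt(-22174 + 1*8365427) = sqrt(-22174 + 8365427) = sqrt(8343253)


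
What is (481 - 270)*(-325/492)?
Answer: -68575/492 ≈ -139.38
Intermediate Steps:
(481 - 270)*(-325/492) = 211*(-325*1/492) = 211*(-325/492) = -68575/492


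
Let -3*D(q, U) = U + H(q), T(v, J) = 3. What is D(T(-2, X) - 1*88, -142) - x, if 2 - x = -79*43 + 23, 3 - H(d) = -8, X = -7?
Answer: -9997/3 ≈ -3332.3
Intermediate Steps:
H(d) = 11 (H(d) = 3 - 1*(-8) = 3 + 8 = 11)
D(q, U) = -11/3 - U/3 (D(q, U) = -(U + 11)/3 = -(11 + U)/3 = -11/3 - U/3)
x = 3376 (x = 2 - (-79*43 + 23) = 2 - (-3397 + 23) = 2 - 1*(-3374) = 2 + 3374 = 3376)
D(T(-2, X) - 1*88, -142) - x = (-11/3 - 1/3*(-142)) - 1*3376 = (-11/3 + 142/3) - 3376 = 131/3 - 3376 = -9997/3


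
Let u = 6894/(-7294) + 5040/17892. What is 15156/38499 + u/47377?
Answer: 61974004803047/157430858309417 ≈ 0.39366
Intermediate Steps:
u = -171797/258937 (u = 6894*(-1/7294) + 5040*(1/17892) = -3447/3647 + 20/71 = -171797/258937 ≈ -0.66347)
15156/38499 + u/47377 = 15156/38499 - 171797/258937/47377 = 15156*(1/38499) - 171797/258937*1/47377 = 5052/12833 - 171797/12267658249 = 61974004803047/157430858309417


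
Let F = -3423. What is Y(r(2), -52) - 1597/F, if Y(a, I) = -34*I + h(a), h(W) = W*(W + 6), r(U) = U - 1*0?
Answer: 6108229/3423 ≈ 1784.5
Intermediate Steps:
r(U) = U (r(U) = U + 0 = U)
h(W) = W*(6 + W)
Y(a, I) = -34*I + a*(6 + a)
Y(r(2), -52) - 1597/F = (-34*(-52) + 2*(6 + 2)) - 1597/(-3423) = (1768 + 2*8) - 1597*(-1/3423) = (1768 + 16) + 1597/3423 = 1784 + 1597/3423 = 6108229/3423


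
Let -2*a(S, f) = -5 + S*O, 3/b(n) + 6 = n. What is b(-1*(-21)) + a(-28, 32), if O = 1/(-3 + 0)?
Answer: -59/30 ≈ -1.9667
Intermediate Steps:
O = -⅓ (O = 1/(-3) = -⅓ ≈ -0.33333)
b(n) = 3/(-6 + n)
a(S, f) = 5/2 + S/6 (a(S, f) = -(-5 + S*(-⅓))/2 = -(-5 - S/3)/2 = 5/2 + S/6)
b(-1*(-21)) + a(-28, 32) = 3/(-6 - 1*(-21)) + (5/2 + (⅙)*(-28)) = 3/(-6 + 21) + (5/2 - 14/3) = 3/15 - 13/6 = 3*(1/15) - 13/6 = ⅕ - 13/6 = -59/30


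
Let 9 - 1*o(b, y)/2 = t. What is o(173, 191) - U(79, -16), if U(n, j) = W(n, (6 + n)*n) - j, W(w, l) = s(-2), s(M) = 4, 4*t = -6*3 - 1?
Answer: 15/2 ≈ 7.5000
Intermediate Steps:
t = -19/4 (t = (-6*3 - 1)/4 = (-18 - 1)/4 = (¼)*(-19) = -19/4 ≈ -4.7500)
o(b, y) = 55/2 (o(b, y) = 18 - 2*(-19/4) = 18 + 19/2 = 55/2)
W(w, l) = 4
U(n, j) = 4 - j
o(173, 191) - U(79, -16) = 55/2 - (4 - 1*(-16)) = 55/2 - (4 + 16) = 55/2 - 1*20 = 55/2 - 20 = 15/2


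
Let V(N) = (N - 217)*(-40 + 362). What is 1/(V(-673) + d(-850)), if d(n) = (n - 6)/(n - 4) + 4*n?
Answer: -427/123821032 ≈ -3.4485e-6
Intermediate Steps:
d(n) = 4*n + (-6 + n)/(-4 + n) (d(n) = (-6 + n)/(-4 + n) + 4*n = 4*n + (-6 + n)/(-4 + n))
V(N) = -69874 + 322*N (V(N) = (-217 + N)*322 = -69874 + 322*N)
1/(V(-673) + d(-850)) = 1/((-69874 + 322*(-673)) + (-6 - 15*(-850) + 4*(-850)**2)/(-4 - 850)) = 1/((-69874 - 216706) + (-6 + 12750 + 4*722500)/(-854)) = 1/(-286580 - (-6 + 12750 + 2890000)/854) = 1/(-286580 - 1/854*2902744) = 1/(-286580 - 1451372/427) = 1/(-123821032/427) = -427/123821032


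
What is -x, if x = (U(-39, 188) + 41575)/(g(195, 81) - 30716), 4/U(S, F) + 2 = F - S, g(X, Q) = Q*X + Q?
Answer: 9354379/3339000 ≈ 2.8016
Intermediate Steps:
g(X, Q) = Q + Q*X
U(S, F) = 4/(-2 + F - S) (U(S, F) = 4/(-2 + (F - S)) = 4/(-2 + F - S))
x = -9354379/3339000 (x = (4/(-2 + 188 - 1*(-39)) + 41575)/(81*(1 + 195) - 30716) = (4/(-2 + 188 + 39) + 41575)/(81*196 - 30716) = (4/225 + 41575)/(15876 - 30716) = (4*(1/225) + 41575)/(-14840) = (4/225 + 41575)*(-1/14840) = (9354379/225)*(-1/14840) = -9354379/3339000 ≈ -2.8016)
-x = -1*(-9354379/3339000) = 9354379/3339000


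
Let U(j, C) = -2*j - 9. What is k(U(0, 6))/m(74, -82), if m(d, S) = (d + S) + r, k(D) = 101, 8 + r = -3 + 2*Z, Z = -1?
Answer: -101/21 ≈ -4.8095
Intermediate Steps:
U(j, C) = -9 - 2*j
r = -13 (r = -8 + (-3 + 2*(-1)) = -8 + (-3 - 2) = -8 - 5 = -13)
m(d, S) = -13 + S + d (m(d, S) = (d + S) - 13 = (S + d) - 13 = -13 + S + d)
k(U(0, 6))/m(74, -82) = 101/(-13 - 82 + 74) = 101/(-21) = 101*(-1/21) = -101/21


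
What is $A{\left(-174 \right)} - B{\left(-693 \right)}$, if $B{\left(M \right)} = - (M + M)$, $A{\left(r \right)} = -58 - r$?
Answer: $-1270$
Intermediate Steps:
$B{\left(M \right)} = - 2 M$
$A{\left(-174 \right)} - B{\left(-693 \right)} = \left(-58 - -174\right) - \left(-2\right) \left(-693\right) = \left(-58 + 174\right) - 1386 = 116 - 1386 = -1270$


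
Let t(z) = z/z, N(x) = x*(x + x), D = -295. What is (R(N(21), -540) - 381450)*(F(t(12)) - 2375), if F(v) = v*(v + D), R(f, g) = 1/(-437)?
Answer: 444905354519/437 ≈ 1.0181e+9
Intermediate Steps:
N(x) = 2*x**2 (N(x) = x*(2*x) = 2*x**2)
t(z) = 1
R(f, g) = -1/437
F(v) = v*(-295 + v) (F(v) = v*(v - 295) = v*(-295 + v))
(R(N(21), -540) - 381450)*(F(t(12)) - 2375) = (-1/437 - 381450)*(1*(-295 + 1) - 2375) = -166693651*(1*(-294) - 2375)/437 = -166693651*(-294 - 2375)/437 = -166693651/437*(-2669) = 444905354519/437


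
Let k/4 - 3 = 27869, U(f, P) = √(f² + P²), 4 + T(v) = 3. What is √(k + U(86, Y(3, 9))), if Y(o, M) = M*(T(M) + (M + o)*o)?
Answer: √(111488 + √106621) ≈ 334.39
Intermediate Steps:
T(v) = -1 (T(v) = -4 + 3 = -1)
Y(o, M) = M*(-1 + o*(M + o)) (Y(o, M) = M*(-1 + (M + o)*o) = M*(-1 + o*(M + o)))
U(f, P) = √(P² + f²)
k = 111488 (k = 12 + 4*27869 = 12 + 111476 = 111488)
√(k + U(86, Y(3, 9))) = √(111488 + √((9*(-1 + 3² + 9*3))² + 86²)) = √(111488 + √((9*(-1 + 9 + 27))² + 7396)) = √(111488 + √((9*35)² + 7396)) = √(111488 + √(315² + 7396)) = √(111488 + √(99225 + 7396)) = √(111488 + √106621)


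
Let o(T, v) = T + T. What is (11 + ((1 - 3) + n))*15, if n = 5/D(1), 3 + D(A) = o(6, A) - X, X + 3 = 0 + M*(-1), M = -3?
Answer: 430/3 ≈ 143.33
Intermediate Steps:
o(T, v) = 2*T
X = 0 (X = -3 + (0 - 3*(-1)) = -3 + (0 + 3) = -3 + 3 = 0)
D(A) = 9 (D(A) = -3 + (2*6 - 1*0) = -3 + (12 + 0) = -3 + 12 = 9)
n = 5/9 ≈ 0.55556
(11 + ((1 - 3) + n))*15 = (11 + ((1 - 3) + 5/9))*15 = (11 + (-2 + 5/9))*15 = (11 - 13/9)*15 = (86/9)*15 = 430/3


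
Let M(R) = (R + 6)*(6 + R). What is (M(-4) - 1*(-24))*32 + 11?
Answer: 907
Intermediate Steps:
M(R) = (6 + R)² (M(R) = (6 + R)*(6 + R) = (6 + R)²)
(M(-4) - 1*(-24))*32 + 11 = ((6 - 4)² - 1*(-24))*32 + 11 = (2² + 24)*32 + 11 = (4 + 24)*32 + 11 = 28*32 + 11 = 896 + 11 = 907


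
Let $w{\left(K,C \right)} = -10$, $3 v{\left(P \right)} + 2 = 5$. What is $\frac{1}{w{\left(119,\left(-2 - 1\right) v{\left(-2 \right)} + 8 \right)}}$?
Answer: $- \frac{1}{10} \approx -0.1$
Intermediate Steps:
$v{\left(P \right)} = 1$ ($v{\left(P \right)} = - \frac{2}{3} + \frac{1}{3} \cdot 5 = - \frac{2}{3} + \frac{5}{3} = 1$)
$\frac{1}{w{\left(119,\left(-2 - 1\right) v{\left(-2 \right)} + 8 \right)}} = \frac{1}{-10} = - \frac{1}{10}$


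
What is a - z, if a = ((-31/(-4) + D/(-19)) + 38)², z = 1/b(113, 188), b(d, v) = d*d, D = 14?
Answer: 149438678553/73753744 ≈ 2026.2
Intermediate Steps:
b(d, v) = d²
z = 1/12769 (z = 1/(113²) = 1/12769 ≈ 7.8315e-5)
a = 11703241/5776 (a = ((-31/(-4) + 14/(-19)) + 38)² = ((-31*(-¼) + 14*(-1/19)) + 38)² = ((31/4 - 14/19) + 38)² = (533/76 + 38)² = (3421/76)² = 11703241/5776 ≈ 2026.2)
a - z = 11703241/5776 - 1*1/12769 = 11703241/5776 - 1/12769 = 149438678553/73753744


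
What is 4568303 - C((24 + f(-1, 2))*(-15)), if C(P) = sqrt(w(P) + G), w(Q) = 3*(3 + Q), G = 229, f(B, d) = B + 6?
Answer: 4568303 - I*sqrt(1067) ≈ 4.5683e+6 - 32.665*I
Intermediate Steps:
f(B, d) = 6 + B
w(Q) = 9 + 3*Q
C(P) = sqrt(238 + 3*P) (C(P) = sqrt((9 + 3*P) + 229) = sqrt(238 + 3*P))
4568303 - C((24 + f(-1, 2))*(-15)) = 4568303 - sqrt(238 + 3*((24 + (6 - 1))*(-15))) = 4568303 - sqrt(238 + 3*((24 + 5)*(-15))) = 4568303 - sqrt(238 + 3*(29*(-15))) = 4568303 - sqrt(238 + 3*(-435)) = 4568303 - sqrt(238 - 1305) = 4568303 - sqrt(-1067) = 4568303 - I*sqrt(1067)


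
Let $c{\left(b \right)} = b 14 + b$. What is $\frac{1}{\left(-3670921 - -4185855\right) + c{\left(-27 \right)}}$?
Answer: $\frac{1}{514529} \approx 1.9435 \cdot 10^{-6}$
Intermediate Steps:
$c{\left(b \right)} = 15 b$ ($c{\left(b \right)} = 14 b + b = 15 b$)
$\frac{1}{\left(-3670921 - -4185855\right) + c{\left(-27 \right)}} = \frac{1}{\left(-3670921 - -4185855\right) + 15 \left(-27\right)} = \frac{1}{\left(-3670921 + 4185855\right) - 405} = \frac{1}{514934 - 405} = \frac{1}{514529}$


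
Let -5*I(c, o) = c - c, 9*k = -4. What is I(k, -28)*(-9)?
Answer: 0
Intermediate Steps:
k = -4/9 (k = (⅑)*(-4) = -4/9 ≈ -0.44444)
I(c, o) = 0 (I(c, o) = -(c - c)/5 = -⅕*0 = 0)
I(k, -28)*(-9) = 0*(-9) = 0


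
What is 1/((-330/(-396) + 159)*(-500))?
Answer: -3/239750 ≈ -1.2513e-5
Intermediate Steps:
1/((-330/(-396) + 159)*(-500)) = 1/((-330*(-1/396) + 159)*(-500)) = 1/((⅚ + 159)*(-500)) = 1/((959/6)*(-500)) = 1/(-239750/3) = -3/239750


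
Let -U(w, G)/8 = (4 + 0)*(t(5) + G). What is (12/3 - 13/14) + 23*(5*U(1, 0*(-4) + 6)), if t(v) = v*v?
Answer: -1597077/14 ≈ -1.1408e+5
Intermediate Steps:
t(v) = v²
U(w, G) = -800 - 32*G (U(w, G) = -8*(4 + 0)*(5² + G) = -32*(25 + G) = -8*(100 + 4*G) = -800 - 32*G)
(12/3 - 13/14) + 23*(5*U(1, 0*(-4) + 6)) = (12/3 - 13/14) + 23*(5*(-800 - 32*(0*(-4) + 6))) = (12*(⅓) - 13*1/14) + 23*(5*(-800 - 32*(0 + 6))) = (4 - 13/14) + 23*(5*(-800 - 32*6)) = 43/14 + 23*(5*(-800 - 192)) = 43/14 + 23*(5*(-992)) = 43/14 + 23*(-4960) = 43/14 - 114080 = -1597077/14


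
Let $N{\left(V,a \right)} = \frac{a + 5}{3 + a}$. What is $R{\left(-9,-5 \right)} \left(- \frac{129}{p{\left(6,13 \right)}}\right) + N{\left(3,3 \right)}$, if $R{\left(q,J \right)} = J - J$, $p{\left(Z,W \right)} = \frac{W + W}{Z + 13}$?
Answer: $\frac{4}{3} \approx 1.3333$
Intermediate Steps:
$p{\left(Z,W \right)} = \frac{2 W}{13 + Z}$
$N{\left(V,a \right)} = \frac{5 + a}{3 + a}$
$R{\left(q,J \right)} = 0$
$R{\left(-9,-5 \right)} \left(- \frac{129}{p{\left(6,13 \right)}}\right) + N{\left(3,3 \right)} = 0 \left(- \frac{129}{2 \cdot 13 \frac{1}{13 + 6}}\right) + \frac{5 + 3}{3 + 3} = 0 \left(- \frac{129}{2 \cdot 13 \cdot \frac{1}{19}}\right) + \frac{1}{6} \cdot 8 = 0 \left(- \frac{129}{\frac{26}{19}}\right) + \frac{4}{3} = 0 \left(\left(-129\right) \frac{19}{26}\right) + \frac{4}{3} = 0 \left(- \frac{2451}{26}\right) + \frac{4}{3} = 0 + \frac{4}{3} = \frac{4}{3}$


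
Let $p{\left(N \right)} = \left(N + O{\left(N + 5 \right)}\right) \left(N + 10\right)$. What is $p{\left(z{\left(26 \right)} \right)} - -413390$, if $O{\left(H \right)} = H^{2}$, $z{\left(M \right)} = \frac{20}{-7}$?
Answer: $\frac{141797020}{343} \approx 4.134 \cdot 10^{5}$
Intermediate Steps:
$z{\left(M \right)} = - \frac{20}{7}$ ($z{\left(M \right)} = 20 \left(- \frac{1}{7}\right) = - \frac{20}{7}$)
$p{\left(N \right)} = \left(10 + N\right) \left(N + \left(5 + N\right)^{2}\right)$ ($p{\left(N \right)} = \left(N + \left(N + 5\right)^{2}\right) \left(N + 10\right) = \left(N + \left(5 + N\right)^{2}\right) \left(10 + N\right) = \left(10 + N\right) \left(N + \left(5 + N\right)^{2}\right)$)
$p{\left(z{\left(26 \right)} \right)} - -413390 = \left(250 + \left(- \frac{20}{7}\right)^{3} + 21 \left(- \frac{20}{7}\right)^{2} + 135 \left(- \frac{20}{7}\right)\right) - -413390 = \left(250 - \frac{8000}{343} + 21 \cdot \frac{400}{49} - \frac{2700}{7}\right) + 413390 = \left(250 - \frac{8000}{343} + \frac{1200}{7} - \frac{2700}{7}\right) + 413390 = \frac{4250}{343} + 413390 = \frac{141797020}{343}$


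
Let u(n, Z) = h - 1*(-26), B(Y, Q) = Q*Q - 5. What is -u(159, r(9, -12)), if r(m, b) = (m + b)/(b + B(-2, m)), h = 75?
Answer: -101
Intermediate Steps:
B(Y, Q) = -5 + Q² (B(Y, Q) = Q² - 5 = -5 + Q²)
r(m, b) = (b + m)/(-5 + b + m²) (r(m, b) = (m + b)/(b + (-5 + m²)) = (b + m)/(-5 + b + m²))
u(n, Z) = 101 (u(n, Z) = 75 - 1*(-26) = 75 + 26 = 101)
-u(159, r(9, -12)) = -1*101 = -101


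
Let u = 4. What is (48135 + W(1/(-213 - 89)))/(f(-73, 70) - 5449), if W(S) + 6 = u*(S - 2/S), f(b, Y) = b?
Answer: -7632293/833822 ≈ -9.1534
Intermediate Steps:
W(S) = -6 - 8/S + 4*S (W(S) = -6 + 4*(S - 2/S) = -6 + (-8/S + 4*S) = -6 - 8/S + 4*S)
(48135 + W(1/(-213 - 89)))/(f(-73, 70) - 5449) = (48135 + (-6 - 8/(1/(-213 - 89)) + 4/(-213 - 89)))/(-73 - 5449) = (48135 + (-6 - 8/(1/(-302)) + 4/(-302)))/(-5522) = (48135 + (-6 - 8/(-1/302) + 4*(-1/302)))*(-1/5522) = (48135 + (-6 - 8*(-302) - 2/151))*(-1/5522) = (48135 + (-6 + 2416 - 2/151))*(-1/5522) = (48135 + 363908/151)*(-1/5522) = (7632293/151)*(-1/5522) = -7632293/833822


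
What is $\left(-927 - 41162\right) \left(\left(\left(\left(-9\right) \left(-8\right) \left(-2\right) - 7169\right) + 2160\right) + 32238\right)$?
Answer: $-1139980565$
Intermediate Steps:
$\left(-927 - 41162\right) \left(\left(\left(\left(-9\right) \left(-8\right) \left(-2\right) - 7169\right) + 2160\right) + 32238\right) = - 42089 \left(\left(\left(72 \left(-2\right) - 7169\right) + 2160\right) + 32238\right) = - 42089 \left(\left(\left(-144 - 7169\right) + 2160\right) + 32238\right) = - 42089 \left(\left(-7313 + 2160\right) + 32238\right) = - 42089 \left(-5153 + 32238\right) = \left(-42089\right) 27085 = -1139980565$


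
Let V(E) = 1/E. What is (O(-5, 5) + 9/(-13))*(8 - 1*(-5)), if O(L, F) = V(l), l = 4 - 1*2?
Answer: -5/2 ≈ -2.5000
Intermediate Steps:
l = 2 (l = 4 - 2 = 2)
O(L, F) = ½ (O(L, F) = 1/2 = ½)
(O(-5, 5) + 9/(-13))*(8 - 1*(-5)) = (½ + 9/(-13))*(8 - 1*(-5)) = (½ + 9*(-1/13))*(8 + 5) = (½ - 9/13)*13 = -5/26*13 = -5/2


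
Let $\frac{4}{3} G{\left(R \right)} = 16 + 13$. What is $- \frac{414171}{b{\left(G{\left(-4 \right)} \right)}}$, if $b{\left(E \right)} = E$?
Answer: $- \frac{552228}{29} \approx -19042.0$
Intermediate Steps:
$G{\left(R \right)} = \frac{87}{4}$ ($G{\left(R \right)} = \frac{3 \left(16 + 13\right)}{4} = \frac{3}{4} \cdot 29 = \frac{87}{4}$)
$- \frac{414171}{b{\left(G{\left(-4 \right)} \right)}} = - \frac{414171}{\frac{87}{4}} = \left(-414171\right) \frac{4}{87} = - \frac{552228}{29}$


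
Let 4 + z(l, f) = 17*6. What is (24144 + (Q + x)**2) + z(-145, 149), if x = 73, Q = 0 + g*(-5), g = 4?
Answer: 27051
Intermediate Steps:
Q = -20 (Q = 0 + 4*(-5) = 0 - 20 = -20)
z(l, f) = 98 (z(l, f) = -4 + 17*6 = -4 + 102 = 98)
(24144 + (Q + x)**2) + z(-145, 149) = (24144 + (-20 + 73)**2) + 98 = (24144 + 53**2) + 98 = (24144 + 2809) + 98 = 26953 + 98 = 27051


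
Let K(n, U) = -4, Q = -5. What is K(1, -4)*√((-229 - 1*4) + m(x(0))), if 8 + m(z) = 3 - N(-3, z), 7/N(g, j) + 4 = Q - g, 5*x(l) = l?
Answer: -14*I*√174/3 ≈ -61.558*I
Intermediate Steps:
x(l) = l/5
N(g, j) = 7/(-9 - g) (N(g, j) = 7/(-4 + (-5 - g)) = 7/(-9 - g))
m(z) = -23/6 (m(z) = -8 + (3 - (-7)/(9 - 3)) = -8 + (3 - (-7)/6) = -8 + (3 - 1*(-7/6)) = -8 + (3 + 7/6) = -8 + 25/6 = -23/6)
K(1, -4)*√((-229 - 1*4) + m(x(0))) = -4*√((-229 - 1*4) - 23/6) = -4*√((-229 - 4) - 23/6) = -4*√(-233 - 23/6) = -14*I*√174/3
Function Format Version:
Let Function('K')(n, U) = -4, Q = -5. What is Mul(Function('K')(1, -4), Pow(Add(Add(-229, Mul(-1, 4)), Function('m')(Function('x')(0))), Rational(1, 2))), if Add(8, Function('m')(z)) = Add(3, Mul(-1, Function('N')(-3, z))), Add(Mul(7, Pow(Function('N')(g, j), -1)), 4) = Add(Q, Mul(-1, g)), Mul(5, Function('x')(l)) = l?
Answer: Mul(Rational(-14, 3), I, Pow(174, Rational(1, 2))) ≈ Mul(-61.558, I)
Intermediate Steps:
Function('x')(l) = Mul(Rational(1, 5), l)
Function('N')(g, j) = Mul(7, Pow(Add(-9, Mul(-1, g)), -1)) (Function('N')(g, j) = Mul(7, Pow(Add(-4, Add(-5, Mul(-1, g))), -1)) = Mul(7, Pow(Add(-9, Mul(-1, g)), -1)))
Function('m')(z) = Rational(-23, 6) (Function('m')(z) = Add(-8, Add(3, Mul(-1, Mul(-7, Pow(Add(9, -3), -1))))) = Add(-8, Add(3, Mul(-1, Mul(-7, Pow(6, -1))))) = Add(-8, Add(3, Mul(-1, Mul(-7, Rational(1, 6))))) = Add(-8, Add(3, Mul(-1, Rational(-7, 6)))) = Add(-8, Add(3, Rational(7, 6))) = Add(-8, Rational(25, 6)) = Rational(-23, 6))
Mul(Function('K')(1, -4), Pow(Add(Add(-229, Mul(-1, 4)), Function('m')(Function('x')(0))), Rational(1, 2))) = Mul(-4, Pow(Add(Add(-229, Mul(-1, 4)), Rational(-23, 6)), Rational(1, 2))) = Mul(-4, Pow(Add(Add(-229, -4), Rational(-23, 6)), Rational(1, 2))) = Mul(-4, Pow(Add(-233, Rational(-23, 6)), Rational(1, 2))) = Mul(-4, Pow(Rational(-1421, 6), Rational(1, 2))) = Mul(-4, Mul(Rational(7, 6), I, Pow(174, Rational(1, 2)))) = Mul(Rational(-14, 3), I, Pow(174, Rational(1, 2)))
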